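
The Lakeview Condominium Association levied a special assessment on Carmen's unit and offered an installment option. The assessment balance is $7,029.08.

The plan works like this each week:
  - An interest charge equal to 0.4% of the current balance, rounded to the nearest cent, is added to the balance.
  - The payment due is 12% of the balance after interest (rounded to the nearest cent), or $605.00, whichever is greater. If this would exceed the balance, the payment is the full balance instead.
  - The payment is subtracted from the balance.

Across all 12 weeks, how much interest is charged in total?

Week 1: opening $7,029.08; interest $28.12 → $7,057.20; payment $846.86; balance $6,210.34
Week 2: opening $6,210.34; interest $24.84 → $6,235.18; payment $748.22; balance $5,486.96
Week 3: opening $5,486.96; interest $21.95 → $5,508.91; payment $661.07; balance $4,847.84
Week 4: opening $4,847.84; interest $19.39 → $4,867.23; payment $605.00; balance $4,262.23
Week 5: opening $4,262.23; interest $17.05 → $4,279.28; payment $605.00; balance $3,674.28
Week 6: opening $3,674.28; interest $14.70 → $3,688.98; payment $605.00; balance $3,083.98
Week 7: opening $3,083.98; interest $12.34 → $3,096.32; payment $605.00; balance $2,491.32
Week 8: opening $2,491.32; interest $9.97 → $2,501.29; payment $605.00; balance $1,896.29
Week 9: opening $1,896.29; interest $7.59 → $1,903.88; payment $605.00; balance $1,298.88
Week 10: opening $1,298.88; interest $5.20 → $1,304.08; payment $605.00; balance $699.08
Week 11: opening $699.08; interest $2.80 → $701.88; payment $605.00; balance $96.88
Week 12: opening $96.88; interest $0.39 → $97.27; payment $97.27; balance $0.00
Total interest: $28.12 + $24.84 + $21.95 + $19.39 + $17.05 + $14.70 + $12.34 + $9.97 + $7.59 + $5.20 + $2.80 + $0.39 = $164.34

$164.34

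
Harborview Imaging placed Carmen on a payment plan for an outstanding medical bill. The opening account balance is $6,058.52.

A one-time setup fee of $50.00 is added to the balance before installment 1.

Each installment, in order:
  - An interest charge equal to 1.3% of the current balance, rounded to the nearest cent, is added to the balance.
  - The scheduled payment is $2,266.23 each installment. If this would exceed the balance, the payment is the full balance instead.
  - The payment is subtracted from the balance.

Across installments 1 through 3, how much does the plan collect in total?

$6,261.09

Installment 1: $6,108.52 +$79.41 interest = $6,187.93; pay $2,266.23 → $3,921.70
Installment 2: $3,921.70 +$50.98 interest = $3,972.68; pay $2,266.23 → $1,706.45
Installment 3: $1,706.45 +$22.18 interest = $1,728.63; pay $1,728.63 → $0.00
Total paid: $6,261.09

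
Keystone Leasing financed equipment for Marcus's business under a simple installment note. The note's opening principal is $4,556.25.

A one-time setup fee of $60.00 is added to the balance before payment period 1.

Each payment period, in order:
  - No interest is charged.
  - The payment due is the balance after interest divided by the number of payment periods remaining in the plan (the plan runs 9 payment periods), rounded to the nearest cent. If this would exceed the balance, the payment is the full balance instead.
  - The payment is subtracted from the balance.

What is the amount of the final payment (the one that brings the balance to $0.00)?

$512.91

Payment period 1: $4,616.25 − $512.92 → $4,103.33
Payment period 2: $4,103.33 − $512.92 → $3,590.41
Payment period 3: $3,590.41 − $512.92 → $3,077.49
Payment period 4: $3,077.49 − $512.92 → $2,564.57
Payment period 5: $2,564.57 − $512.91 → $2,051.66
Payment period 6: $2,051.66 − $512.92 → $1,538.74
Payment period 7: $1,538.74 − $512.91 → $1,025.83
Payment period 8: $1,025.83 − $512.92 → $512.91
Payment period 9: $512.91 − $512.91 → $0.00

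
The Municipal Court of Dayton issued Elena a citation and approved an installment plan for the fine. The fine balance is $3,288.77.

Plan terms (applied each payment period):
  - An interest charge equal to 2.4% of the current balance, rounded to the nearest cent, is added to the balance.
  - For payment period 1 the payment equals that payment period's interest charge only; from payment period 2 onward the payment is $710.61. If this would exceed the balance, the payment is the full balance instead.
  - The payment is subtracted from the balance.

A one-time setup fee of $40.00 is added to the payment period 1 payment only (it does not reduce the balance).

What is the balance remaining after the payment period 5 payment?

$669.63

Payment period 1: $3,288.77 +$78.93 interest = $3,367.70; pay $78.93 (+ $40.00 fee) → $3,288.77
Payment period 2: $3,288.77 +$78.93 interest = $3,367.70; pay $710.61 → $2,657.09
Payment period 3: $2,657.09 +$63.77 interest = $2,720.86; pay $710.61 → $2,010.25
Payment period 4: $2,010.25 +$48.25 interest = $2,058.50; pay $710.61 → $1,347.89
Payment period 5: $1,347.89 +$32.35 interest = $1,380.24; pay $710.61 → $669.63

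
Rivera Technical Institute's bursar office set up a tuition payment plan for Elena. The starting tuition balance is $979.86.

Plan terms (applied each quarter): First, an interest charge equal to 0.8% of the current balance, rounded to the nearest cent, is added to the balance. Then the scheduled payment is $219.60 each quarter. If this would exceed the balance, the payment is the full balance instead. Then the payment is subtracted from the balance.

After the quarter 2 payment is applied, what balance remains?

Quarter 1: opening $979.86; interest $7.84 → $987.70; payment $219.60; balance $768.10
Quarter 2: opening $768.10; interest $6.14 → $774.24; payment $219.60; balance $554.64

$554.64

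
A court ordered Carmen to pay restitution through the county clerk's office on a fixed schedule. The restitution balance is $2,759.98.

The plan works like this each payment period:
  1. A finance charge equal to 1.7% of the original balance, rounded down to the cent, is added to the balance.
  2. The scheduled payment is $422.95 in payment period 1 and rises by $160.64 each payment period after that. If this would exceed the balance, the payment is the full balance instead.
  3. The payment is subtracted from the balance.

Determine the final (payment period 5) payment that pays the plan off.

Payment period 1: $2,759.98 +$46.91 interest = $2,806.89; pay $422.95 → $2,383.94
Payment period 2: $2,383.94 +$46.91 interest = $2,430.85; pay $583.59 → $1,847.26
Payment period 3: $1,847.26 +$46.91 interest = $1,894.17; pay $744.23 → $1,149.94
Payment period 4: $1,149.94 +$46.91 interest = $1,196.85; pay $904.87 → $291.98
Payment period 5: $291.98 +$46.91 interest = $338.89; pay $338.89 → $0.00

$338.89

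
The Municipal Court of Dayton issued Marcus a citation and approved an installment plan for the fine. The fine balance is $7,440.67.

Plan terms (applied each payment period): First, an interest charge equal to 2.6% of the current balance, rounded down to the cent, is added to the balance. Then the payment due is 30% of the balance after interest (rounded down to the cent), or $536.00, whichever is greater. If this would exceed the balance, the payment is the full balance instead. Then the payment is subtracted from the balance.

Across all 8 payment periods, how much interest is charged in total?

Payment period 1: opening $7,440.67; interest $193.45 → $7,634.12; payment $2,290.23; balance $5,343.89
Payment period 2: opening $5,343.89; interest $138.94 → $5,482.83; payment $1,644.84; balance $3,837.99
Payment period 3: opening $3,837.99; interest $99.78 → $3,937.77; payment $1,181.33; balance $2,756.44
Payment period 4: opening $2,756.44; interest $71.66 → $2,828.10; payment $848.43; balance $1,979.67
Payment period 5: opening $1,979.67; interest $51.47 → $2,031.14; payment $609.34; balance $1,421.80
Payment period 6: opening $1,421.80; interest $36.96 → $1,458.76; payment $536.00; balance $922.76
Payment period 7: opening $922.76; interest $23.99 → $946.75; payment $536.00; balance $410.75
Payment period 8: opening $410.75; interest $10.67 → $421.42; payment $421.42; balance $0.00
Total interest: $193.45 + $138.94 + $99.78 + $71.66 + $51.47 + $36.96 + $23.99 + $10.67 = $626.92

$626.92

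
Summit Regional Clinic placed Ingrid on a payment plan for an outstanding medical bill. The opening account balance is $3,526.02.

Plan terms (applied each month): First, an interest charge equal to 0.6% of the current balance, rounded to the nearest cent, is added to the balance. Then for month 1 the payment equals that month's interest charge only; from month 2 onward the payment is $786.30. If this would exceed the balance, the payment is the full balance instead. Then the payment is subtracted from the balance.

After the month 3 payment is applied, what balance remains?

$1,991.15

Month 1: opening $3,526.02; interest $21.16 → $3,547.18; payment $21.16; balance $3,526.02
Month 2: opening $3,526.02; interest $21.16 → $3,547.18; payment $786.30; balance $2,760.88
Month 3: opening $2,760.88; interest $16.57 → $2,777.45; payment $786.30; balance $1,991.15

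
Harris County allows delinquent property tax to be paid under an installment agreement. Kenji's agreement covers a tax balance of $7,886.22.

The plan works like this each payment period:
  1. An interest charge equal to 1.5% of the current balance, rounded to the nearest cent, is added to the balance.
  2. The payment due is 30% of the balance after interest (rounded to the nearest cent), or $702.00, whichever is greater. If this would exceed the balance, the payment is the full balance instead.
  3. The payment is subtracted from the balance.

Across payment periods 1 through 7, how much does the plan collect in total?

Payment period 1: opening $7,886.22; interest $118.29 → $8,004.51; payment $2,401.35; balance $5,603.16
Payment period 2: opening $5,603.16; interest $84.05 → $5,687.21; payment $1,706.16; balance $3,981.05
Payment period 3: opening $3,981.05; interest $59.72 → $4,040.77; payment $1,212.23; balance $2,828.54
Payment period 4: opening $2,828.54; interest $42.43 → $2,870.97; payment $861.29; balance $2,009.68
Payment period 5: opening $2,009.68; interest $30.15 → $2,039.83; payment $702.00; balance $1,337.83
Payment period 6: opening $1,337.83; interest $20.07 → $1,357.90; payment $702.00; balance $655.90
Payment period 7: opening $655.90; interest $9.84 → $665.74; payment $665.74; balance $0.00
Total paid: $8,250.77

$8,250.77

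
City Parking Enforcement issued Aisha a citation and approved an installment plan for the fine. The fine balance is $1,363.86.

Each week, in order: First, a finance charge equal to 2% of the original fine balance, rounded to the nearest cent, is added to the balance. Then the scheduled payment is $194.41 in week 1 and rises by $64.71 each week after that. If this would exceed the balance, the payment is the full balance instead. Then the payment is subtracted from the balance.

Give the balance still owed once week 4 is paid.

$307.08

# | Opening | Interest | Payment | End bal
1 | $1,363.86 | $27.28 | $194.41 | $1,196.73
2 | $1,196.73 | $27.28 | $259.12 | $964.89
3 | $964.89 | $27.28 | $323.83 | $668.34
4 | $668.34 | $27.28 | $388.54 | $307.08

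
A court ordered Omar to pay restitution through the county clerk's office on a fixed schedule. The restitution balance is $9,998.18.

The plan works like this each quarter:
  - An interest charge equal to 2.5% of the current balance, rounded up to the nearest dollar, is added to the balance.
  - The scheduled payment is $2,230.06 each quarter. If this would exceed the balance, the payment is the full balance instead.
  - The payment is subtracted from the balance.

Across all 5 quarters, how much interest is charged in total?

Quarter 1: $9,998.18 +$250.00 interest = $10,248.18; pay $2,230.06 → $8,018.12
Quarter 2: $8,018.12 +$201.00 interest = $8,219.12; pay $2,230.06 → $5,989.06
Quarter 3: $5,989.06 +$150.00 interest = $6,139.06; pay $2,230.06 → $3,909.00
Quarter 4: $3,909.00 +$98.00 interest = $4,007.00; pay $2,230.06 → $1,776.94
Quarter 5: $1,776.94 +$45.00 interest = $1,821.94; pay $1,821.94 → $0.00
Total interest: $250.00 + $201.00 + $150.00 + $98.00 + $45.00 = $744.00

$744.00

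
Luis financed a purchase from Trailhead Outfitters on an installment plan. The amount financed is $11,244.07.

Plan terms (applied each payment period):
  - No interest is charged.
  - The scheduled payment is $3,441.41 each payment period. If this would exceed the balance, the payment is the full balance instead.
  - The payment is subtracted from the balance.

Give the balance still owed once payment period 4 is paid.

$0.00

Payment period 1: $11,244.07 − $3,441.41 → $7,802.66
Payment period 2: $7,802.66 − $3,441.41 → $4,361.25
Payment period 3: $4,361.25 − $3,441.41 → $919.84
Payment period 4: $919.84 − $919.84 → $0.00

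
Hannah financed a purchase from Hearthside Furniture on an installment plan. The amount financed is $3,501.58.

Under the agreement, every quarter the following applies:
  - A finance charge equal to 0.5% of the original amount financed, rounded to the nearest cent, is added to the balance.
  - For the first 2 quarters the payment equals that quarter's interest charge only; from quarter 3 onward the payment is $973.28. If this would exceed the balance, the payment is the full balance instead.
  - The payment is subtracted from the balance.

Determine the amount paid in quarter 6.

$651.78

Quarter 1: opening $3,501.58; interest $17.51 → $3,519.09; payment $17.51; balance $3,501.58
Quarter 2: opening $3,501.58; interest $17.51 → $3,519.09; payment $17.51; balance $3,501.58
Quarter 3: opening $3,501.58; interest $17.51 → $3,519.09; payment $973.28; balance $2,545.81
Quarter 4: opening $2,545.81; interest $17.51 → $2,563.32; payment $973.28; balance $1,590.04
Quarter 5: opening $1,590.04; interest $17.51 → $1,607.55; payment $973.28; balance $634.27
Quarter 6: opening $634.27; interest $17.51 → $651.78; payment $651.78; balance $0.00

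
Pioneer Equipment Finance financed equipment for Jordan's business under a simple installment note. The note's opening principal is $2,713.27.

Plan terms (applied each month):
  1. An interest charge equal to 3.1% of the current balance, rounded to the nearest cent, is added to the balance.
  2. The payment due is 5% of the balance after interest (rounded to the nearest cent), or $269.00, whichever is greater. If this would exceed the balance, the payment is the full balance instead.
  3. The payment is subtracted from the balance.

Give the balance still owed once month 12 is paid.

$74.36

Month 1: opening $2,713.27; interest $84.11 → $2,797.38; payment $269.00; balance $2,528.38
Month 2: opening $2,528.38; interest $78.38 → $2,606.76; payment $269.00; balance $2,337.76
Month 3: opening $2,337.76; interest $72.47 → $2,410.23; payment $269.00; balance $2,141.23
Month 4: opening $2,141.23; interest $66.38 → $2,207.61; payment $269.00; balance $1,938.61
Month 5: opening $1,938.61; interest $60.10 → $1,998.71; payment $269.00; balance $1,729.71
Month 6: opening $1,729.71; interest $53.62 → $1,783.33; payment $269.00; balance $1,514.33
Month 7: opening $1,514.33; interest $46.94 → $1,561.27; payment $269.00; balance $1,292.27
Month 8: opening $1,292.27; interest $40.06 → $1,332.33; payment $269.00; balance $1,063.33
Month 9: opening $1,063.33; interest $32.96 → $1,096.29; payment $269.00; balance $827.29
Month 10: opening $827.29; interest $25.65 → $852.94; payment $269.00; balance $583.94
Month 11: opening $583.94; interest $18.10 → $602.04; payment $269.00; balance $333.04
Month 12: opening $333.04; interest $10.32 → $343.36; payment $269.00; balance $74.36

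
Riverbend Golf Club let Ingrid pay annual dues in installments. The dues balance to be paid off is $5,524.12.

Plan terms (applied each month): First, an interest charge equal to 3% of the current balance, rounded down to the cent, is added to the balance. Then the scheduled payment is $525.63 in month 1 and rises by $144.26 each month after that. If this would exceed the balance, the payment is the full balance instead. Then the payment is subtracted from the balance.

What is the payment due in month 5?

$1,102.67

Month 1: opening $5,524.12; interest $165.72 → $5,689.84; payment $525.63; balance $5,164.21
Month 2: opening $5,164.21; interest $154.92 → $5,319.13; payment $669.89; balance $4,649.24
Month 3: opening $4,649.24; interest $139.47 → $4,788.71; payment $814.15; balance $3,974.56
Month 4: opening $3,974.56; interest $119.23 → $4,093.79; payment $958.41; balance $3,135.38
Month 5: opening $3,135.38; interest $94.06 → $3,229.44; payment $1,102.67; balance $2,126.77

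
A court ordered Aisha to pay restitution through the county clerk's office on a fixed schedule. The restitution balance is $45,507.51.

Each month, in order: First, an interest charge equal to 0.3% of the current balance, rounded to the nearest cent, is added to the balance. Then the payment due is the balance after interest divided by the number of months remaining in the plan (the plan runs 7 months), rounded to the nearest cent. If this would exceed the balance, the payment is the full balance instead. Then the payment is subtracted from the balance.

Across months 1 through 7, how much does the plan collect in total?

$46,056.89

Month 1: opening $45,507.51; interest $136.52 → $45,644.03; payment $6,520.58; balance $39,123.45
Month 2: opening $39,123.45; interest $117.37 → $39,240.82; payment $6,540.14; balance $32,700.68
Month 3: opening $32,700.68; interest $98.10 → $32,798.78; payment $6,559.76; balance $26,239.02
Month 4: opening $26,239.02; interest $78.72 → $26,317.74; payment $6,579.44; balance $19,738.30
Month 5: opening $19,738.30; interest $59.21 → $19,797.51; payment $6,599.17; balance $13,198.34
Month 6: opening $13,198.34; interest $39.60 → $13,237.94; payment $6,618.97; balance $6,618.97
Month 7: opening $6,618.97; interest $19.86 → $6,638.83; payment $6,638.83; balance $0.00
Total paid: $46,056.89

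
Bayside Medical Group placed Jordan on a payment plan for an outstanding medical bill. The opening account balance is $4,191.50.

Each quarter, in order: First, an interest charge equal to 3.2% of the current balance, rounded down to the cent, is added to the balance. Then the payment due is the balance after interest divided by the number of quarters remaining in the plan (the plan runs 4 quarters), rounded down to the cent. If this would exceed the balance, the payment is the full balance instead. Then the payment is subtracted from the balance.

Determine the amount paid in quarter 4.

$1,188.57

Quarter 1: $4,191.50 +$134.12 interest = $4,325.62; pay $1,081.40 → $3,244.22
Quarter 2: $3,244.22 +$103.81 interest = $3,348.03; pay $1,116.01 → $2,232.02
Quarter 3: $2,232.02 +$71.42 interest = $2,303.44; pay $1,151.72 → $1,151.72
Quarter 4: $1,151.72 +$36.85 interest = $1,188.57; pay $1,188.57 → $0.00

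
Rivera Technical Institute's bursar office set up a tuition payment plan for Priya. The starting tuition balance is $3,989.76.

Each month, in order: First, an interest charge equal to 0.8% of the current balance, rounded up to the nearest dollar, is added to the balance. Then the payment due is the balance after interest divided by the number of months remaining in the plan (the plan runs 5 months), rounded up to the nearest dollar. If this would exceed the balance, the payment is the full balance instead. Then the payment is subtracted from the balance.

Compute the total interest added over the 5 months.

$99.00

Month 1: opening $3,989.76; interest $32.00 → $4,021.76; payment $805.00; balance $3,216.76
Month 2: opening $3,216.76; interest $26.00 → $3,242.76; payment $811.00; balance $2,431.76
Month 3: opening $2,431.76; interest $20.00 → $2,451.76; payment $818.00; balance $1,633.76
Month 4: opening $1,633.76; interest $14.00 → $1,647.76; payment $824.00; balance $823.76
Month 5: opening $823.76; interest $7.00 → $830.76; payment $830.76; balance $0.00
Total interest: $32.00 + $26.00 + $20.00 + $14.00 + $7.00 = $99.00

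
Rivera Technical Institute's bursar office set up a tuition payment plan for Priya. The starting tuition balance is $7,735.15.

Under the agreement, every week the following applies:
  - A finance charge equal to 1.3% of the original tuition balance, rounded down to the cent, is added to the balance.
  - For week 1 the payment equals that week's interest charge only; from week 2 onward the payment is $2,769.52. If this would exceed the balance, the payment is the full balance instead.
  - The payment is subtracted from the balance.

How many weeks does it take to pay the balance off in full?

4

Week 1: $7,735.15 +$100.55 interest = $7,835.70; pay $100.55 → $7,735.15
Week 2: $7,735.15 +$100.55 interest = $7,835.70; pay $2,769.52 → $5,066.18
Week 3: $5,066.18 +$100.55 interest = $5,166.73; pay $2,769.52 → $2,397.21
Week 4: $2,397.21 +$100.55 interest = $2,497.76; pay $2,497.76 → $0.00
Balance reaches $0.00 in week 4.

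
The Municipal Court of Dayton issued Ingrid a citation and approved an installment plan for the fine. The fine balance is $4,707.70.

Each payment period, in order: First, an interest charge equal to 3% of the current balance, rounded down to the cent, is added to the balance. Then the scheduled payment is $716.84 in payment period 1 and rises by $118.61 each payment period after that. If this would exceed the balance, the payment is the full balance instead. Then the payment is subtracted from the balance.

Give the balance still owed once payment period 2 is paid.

$3,420.60

Payment period 1: opening $4,707.70; interest $141.23 → $4,848.93; payment $716.84; balance $4,132.09
Payment period 2: opening $4,132.09; interest $123.96 → $4,256.05; payment $835.45; balance $3,420.60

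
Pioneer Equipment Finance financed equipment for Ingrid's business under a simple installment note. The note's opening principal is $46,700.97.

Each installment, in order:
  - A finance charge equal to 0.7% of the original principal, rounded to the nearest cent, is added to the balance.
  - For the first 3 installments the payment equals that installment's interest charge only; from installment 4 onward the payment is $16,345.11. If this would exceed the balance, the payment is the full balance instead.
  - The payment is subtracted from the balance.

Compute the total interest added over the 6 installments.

$1,961.46

# | Opening | Interest | Payment | End bal
1 | $46,700.97 | $326.91 | $326.91 | $46,700.97
2 | $46,700.97 | $326.91 | $326.91 | $46,700.97
3 | $46,700.97 | $326.91 | $326.91 | $46,700.97
4 | $46,700.97 | $326.91 | $16,345.11 | $30,682.77
5 | $30,682.77 | $326.91 | $16,345.11 | $14,664.57
6 | $14,664.57 | $326.91 | $14,991.48 | $0.00
Total interest: $326.91 + $326.91 + $326.91 + $326.91 + $326.91 + $326.91 = $1,961.46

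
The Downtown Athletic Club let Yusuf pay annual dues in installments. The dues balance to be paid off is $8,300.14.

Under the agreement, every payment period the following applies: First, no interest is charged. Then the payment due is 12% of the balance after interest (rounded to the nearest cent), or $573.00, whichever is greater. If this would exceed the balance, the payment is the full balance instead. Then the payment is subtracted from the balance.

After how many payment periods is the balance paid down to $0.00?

Payment period 1: opening $8,300.14; payment $996.02; balance $7,304.12
Payment period 2: opening $7,304.12; payment $876.49; balance $6,427.63
Payment period 3: opening $6,427.63; payment $771.32; balance $5,656.31
Payment period 4: opening $5,656.31; payment $678.76; balance $4,977.55
Payment period 5: opening $4,977.55; payment $597.31; balance $4,380.24
Payment period 6: opening $4,380.24; payment $573.00; balance $3,807.24
Payment period 7: opening $3,807.24; payment $573.00; balance $3,234.24
Payment period 8: opening $3,234.24; payment $573.00; balance $2,661.24
Payment period 9: opening $2,661.24; payment $573.00; balance $2,088.24
Payment period 10: opening $2,088.24; payment $573.00; balance $1,515.24
Payment period 11: opening $1,515.24; payment $573.00; balance $942.24
Payment period 12: opening $942.24; payment $573.00; balance $369.24
Payment period 13: opening $369.24; payment $369.24; balance $0.00
Balance reaches $0.00 in payment period 13.

13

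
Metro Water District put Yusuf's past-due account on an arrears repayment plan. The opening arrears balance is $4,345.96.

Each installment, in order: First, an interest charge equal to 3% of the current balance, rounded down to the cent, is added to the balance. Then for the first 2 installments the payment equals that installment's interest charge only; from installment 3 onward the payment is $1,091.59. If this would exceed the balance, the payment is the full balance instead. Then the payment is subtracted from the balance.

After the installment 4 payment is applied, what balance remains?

$2,394.69

Installment 1: opening $4,345.96; interest $130.37 → $4,476.33; payment $130.37; balance $4,345.96
Installment 2: opening $4,345.96; interest $130.37 → $4,476.33; payment $130.37; balance $4,345.96
Installment 3: opening $4,345.96; interest $130.37 → $4,476.33; payment $1,091.59; balance $3,384.74
Installment 4: opening $3,384.74; interest $101.54 → $3,486.28; payment $1,091.59; balance $2,394.69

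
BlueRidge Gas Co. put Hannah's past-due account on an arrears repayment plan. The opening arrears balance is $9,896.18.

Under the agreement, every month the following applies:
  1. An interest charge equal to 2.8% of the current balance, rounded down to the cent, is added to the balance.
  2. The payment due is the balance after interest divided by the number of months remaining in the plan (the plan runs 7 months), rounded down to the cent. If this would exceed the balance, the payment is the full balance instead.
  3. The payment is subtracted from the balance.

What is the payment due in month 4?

# | Opening | Interest | Payment | End bal
1 | $9,896.18 | $277.09 | $1,453.32 | $8,719.95
2 | $8,719.95 | $244.15 | $1,494.01 | $7,470.09
3 | $7,470.09 | $209.16 | $1,535.85 | $6,143.40
4 | $6,143.40 | $172.01 | $1,578.85 | $4,736.56

$1,578.85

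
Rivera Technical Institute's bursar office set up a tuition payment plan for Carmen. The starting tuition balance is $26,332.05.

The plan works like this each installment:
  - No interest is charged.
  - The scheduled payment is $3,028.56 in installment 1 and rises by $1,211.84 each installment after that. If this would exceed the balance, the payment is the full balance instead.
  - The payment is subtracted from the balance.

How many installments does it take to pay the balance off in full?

5

Installment 1: opening $26,332.05; payment $3,028.56; balance $23,303.49
Installment 2: opening $23,303.49; payment $4,240.40; balance $19,063.09
Installment 3: opening $19,063.09; payment $5,452.24; balance $13,610.85
Installment 4: opening $13,610.85; payment $6,664.08; balance $6,946.77
Installment 5: opening $6,946.77; payment $6,946.77; balance $0.00
Balance reaches $0.00 in installment 5.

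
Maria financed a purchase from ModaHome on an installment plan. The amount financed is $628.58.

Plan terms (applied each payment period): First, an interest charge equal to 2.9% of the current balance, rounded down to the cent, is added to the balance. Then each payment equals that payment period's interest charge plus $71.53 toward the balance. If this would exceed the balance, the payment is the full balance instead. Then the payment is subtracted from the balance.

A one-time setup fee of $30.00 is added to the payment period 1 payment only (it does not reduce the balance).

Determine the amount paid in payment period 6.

Payment period 1: $628.58 +$18.22 interest = $646.80; pay $89.75 (+ $30.00 fee) → $557.05
Payment period 2: $557.05 +$16.15 interest = $573.20; pay $87.68 → $485.52
Payment period 3: $485.52 +$14.08 interest = $499.60; pay $85.61 → $413.99
Payment period 4: $413.99 +$12.00 interest = $425.99; pay $83.53 → $342.46
Payment period 5: $342.46 +$9.93 interest = $352.39; pay $81.46 → $270.93
Payment period 6: $270.93 +$7.85 interest = $278.78; pay $79.38 → $199.40

$79.38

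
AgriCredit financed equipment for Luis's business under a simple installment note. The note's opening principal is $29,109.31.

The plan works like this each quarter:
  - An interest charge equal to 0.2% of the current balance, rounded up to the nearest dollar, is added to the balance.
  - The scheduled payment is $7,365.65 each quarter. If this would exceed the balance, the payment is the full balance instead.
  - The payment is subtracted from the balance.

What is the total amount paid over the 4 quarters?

Quarter 1: opening $29,109.31; interest $59.00 → $29,168.31; payment $7,365.65; balance $21,802.66
Quarter 2: opening $21,802.66; interest $44.00 → $21,846.66; payment $7,365.65; balance $14,481.01
Quarter 3: opening $14,481.01; interest $29.00 → $14,510.01; payment $7,365.65; balance $7,144.36
Quarter 4: opening $7,144.36; interest $15.00 → $7,159.36; payment $7,159.36; balance $0.00
Total paid: $29,256.31

$29,256.31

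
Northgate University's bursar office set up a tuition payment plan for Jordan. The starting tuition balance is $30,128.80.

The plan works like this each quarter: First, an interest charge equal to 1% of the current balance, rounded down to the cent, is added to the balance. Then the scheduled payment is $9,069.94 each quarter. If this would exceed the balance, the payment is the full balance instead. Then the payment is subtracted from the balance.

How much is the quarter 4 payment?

Quarter 1: opening $30,128.80; interest $301.28 → $30,430.08; payment $9,069.94; balance $21,360.14
Quarter 2: opening $21,360.14; interest $213.60 → $21,573.74; payment $9,069.94; balance $12,503.80
Quarter 3: opening $12,503.80; interest $125.03 → $12,628.83; payment $9,069.94; balance $3,558.89
Quarter 4: opening $3,558.89; interest $35.58 → $3,594.47; payment $3,594.47; balance $0.00

$3,594.47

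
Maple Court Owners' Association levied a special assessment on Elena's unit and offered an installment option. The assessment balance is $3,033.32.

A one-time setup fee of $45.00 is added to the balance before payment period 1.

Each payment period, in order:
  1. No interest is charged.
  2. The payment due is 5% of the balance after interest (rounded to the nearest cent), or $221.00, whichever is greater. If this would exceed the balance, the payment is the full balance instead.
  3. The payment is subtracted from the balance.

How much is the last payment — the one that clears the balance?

$205.32

Payment period 1: opening $3,078.32; payment $221.00; balance $2,857.32
Payment period 2: opening $2,857.32; payment $221.00; balance $2,636.32
Payment period 3: opening $2,636.32; payment $221.00; balance $2,415.32
Payment period 4: opening $2,415.32; payment $221.00; balance $2,194.32
Payment period 5: opening $2,194.32; payment $221.00; balance $1,973.32
Payment period 6: opening $1,973.32; payment $221.00; balance $1,752.32
Payment period 7: opening $1,752.32; payment $221.00; balance $1,531.32
Payment period 8: opening $1,531.32; payment $221.00; balance $1,310.32
Payment period 9: opening $1,310.32; payment $221.00; balance $1,089.32
Payment period 10: opening $1,089.32; payment $221.00; balance $868.32
Payment period 11: opening $868.32; payment $221.00; balance $647.32
Payment period 12: opening $647.32; payment $221.00; balance $426.32
Payment period 13: opening $426.32; payment $221.00; balance $205.32
Payment period 14: opening $205.32; payment $205.32; balance $0.00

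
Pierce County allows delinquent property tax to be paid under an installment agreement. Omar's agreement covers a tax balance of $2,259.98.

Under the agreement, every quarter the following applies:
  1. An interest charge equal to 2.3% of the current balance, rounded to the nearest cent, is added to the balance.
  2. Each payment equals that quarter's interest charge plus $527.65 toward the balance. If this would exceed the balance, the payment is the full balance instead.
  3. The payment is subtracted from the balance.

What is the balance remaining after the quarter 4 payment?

Quarter 1: opening $2,259.98; interest $51.98 → $2,311.96; payment $579.63; balance $1,732.33
Quarter 2: opening $1,732.33; interest $39.84 → $1,772.17; payment $567.49; balance $1,204.68
Quarter 3: opening $1,204.68; interest $27.71 → $1,232.39; payment $555.36; balance $677.03
Quarter 4: opening $677.03; interest $15.57 → $692.60; payment $543.22; balance $149.38

$149.38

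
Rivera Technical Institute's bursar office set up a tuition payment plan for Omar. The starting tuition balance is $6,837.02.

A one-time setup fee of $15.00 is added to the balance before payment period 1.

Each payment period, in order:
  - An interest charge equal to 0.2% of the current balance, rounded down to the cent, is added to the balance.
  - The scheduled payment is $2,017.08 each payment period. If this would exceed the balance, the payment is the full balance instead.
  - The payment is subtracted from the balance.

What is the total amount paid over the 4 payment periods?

Payment period 1: opening $6,852.02; interest $13.70 → $6,865.72; payment $2,017.08; balance $4,848.64
Payment period 2: opening $4,848.64; interest $9.69 → $4,858.33; payment $2,017.08; balance $2,841.25
Payment period 3: opening $2,841.25; interest $5.68 → $2,846.93; payment $2,017.08; balance $829.85
Payment period 4: opening $829.85; interest $1.65 → $831.50; payment $831.50; balance $0.00
Total paid: $6,882.74

$6,882.74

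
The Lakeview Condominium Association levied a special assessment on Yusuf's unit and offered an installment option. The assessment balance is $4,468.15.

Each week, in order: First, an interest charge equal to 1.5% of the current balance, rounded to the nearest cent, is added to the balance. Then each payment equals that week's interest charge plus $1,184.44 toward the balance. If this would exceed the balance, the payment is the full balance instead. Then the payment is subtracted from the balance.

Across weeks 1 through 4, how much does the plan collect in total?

$4,629.64

Week 1: opening $4,468.15; interest $67.02 → $4,535.17; payment $1,251.46; balance $3,283.71
Week 2: opening $3,283.71; interest $49.26 → $3,332.97; payment $1,233.70; balance $2,099.27
Week 3: opening $2,099.27; interest $31.49 → $2,130.76; payment $1,215.93; balance $914.83
Week 4: opening $914.83; interest $13.72 → $928.55; payment $928.55; balance $0.00
Total paid: $4,629.64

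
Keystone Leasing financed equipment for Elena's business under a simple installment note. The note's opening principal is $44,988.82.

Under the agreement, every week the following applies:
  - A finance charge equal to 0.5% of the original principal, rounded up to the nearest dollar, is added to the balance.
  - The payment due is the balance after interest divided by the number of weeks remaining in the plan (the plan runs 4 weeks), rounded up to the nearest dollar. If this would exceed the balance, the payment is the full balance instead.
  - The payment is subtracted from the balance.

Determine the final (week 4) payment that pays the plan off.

$11,714.82

# | Opening | Interest | Payment | End bal
1 | $44,988.82 | $225.00 | $11,304.00 | $33,909.82
2 | $33,909.82 | $225.00 | $11,379.00 | $22,755.82
3 | $22,755.82 | $225.00 | $11,491.00 | $11,489.82
4 | $11,489.82 | $225.00 | $11,714.82 | $0.00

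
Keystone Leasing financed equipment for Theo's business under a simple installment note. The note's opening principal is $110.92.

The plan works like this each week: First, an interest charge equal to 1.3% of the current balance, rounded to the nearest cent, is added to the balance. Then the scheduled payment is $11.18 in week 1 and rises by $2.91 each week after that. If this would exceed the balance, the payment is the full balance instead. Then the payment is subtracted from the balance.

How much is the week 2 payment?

# | Opening | Interest | Payment | End bal
1 | $110.92 | $1.44 | $11.18 | $101.18
2 | $101.18 | $1.32 | $14.09 | $88.41

$14.09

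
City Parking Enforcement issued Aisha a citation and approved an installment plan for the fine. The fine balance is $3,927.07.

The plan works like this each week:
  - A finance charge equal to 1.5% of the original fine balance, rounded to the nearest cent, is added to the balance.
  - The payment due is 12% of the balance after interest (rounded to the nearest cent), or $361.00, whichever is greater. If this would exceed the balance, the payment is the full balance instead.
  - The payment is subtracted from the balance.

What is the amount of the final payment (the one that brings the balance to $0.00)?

Week 1: $3,927.07 +$58.91 interest = $3,985.98; pay $478.32 → $3,507.66
Week 2: $3,507.66 +$58.91 interest = $3,566.57; pay $427.99 → $3,138.58
Week 3: $3,138.58 +$58.91 interest = $3,197.49; pay $383.70 → $2,813.79
Week 4: $2,813.79 +$58.91 interest = $2,872.70; pay $361.00 → $2,511.70
Week 5: $2,511.70 +$58.91 interest = $2,570.61; pay $361.00 → $2,209.61
Week 6: $2,209.61 +$58.91 interest = $2,268.52; pay $361.00 → $1,907.52
Week 7: $1,907.52 +$58.91 interest = $1,966.43; pay $361.00 → $1,605.43
Week 8: $1,605.43 +$58.91 interest = $1,664.34; pay $361.00 → $1,303.34
Week 9: $1,303.34 +$58.91 interest = $1,362.25; pay $361.00 → $1,001.25
Week 10: $1,001.25 +$58.91 interest = $1,060.16; pay $361.00 → $699.16
Week 11: $699.16 +$58.91 interest = $758.07; pay $361.00 → $397.07
Week 12: $397.07 +$58.91 interest = $455.98; pay $361.00 → $94.98
Week 13: $94.98 +$58.91 interest = $153.89; pay $153.89 → $0.00

$153.89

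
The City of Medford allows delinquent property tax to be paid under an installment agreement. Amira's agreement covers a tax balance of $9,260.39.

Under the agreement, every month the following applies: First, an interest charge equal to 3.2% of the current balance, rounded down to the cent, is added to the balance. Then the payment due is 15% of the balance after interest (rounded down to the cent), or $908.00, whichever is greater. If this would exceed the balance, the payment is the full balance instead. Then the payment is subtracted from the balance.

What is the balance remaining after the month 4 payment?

Month 1: $9,260.39 +$296.33 interest = $9,556.72; pay $1,433.50 → $8,123.22
Month 2: $8,123.22 +$259.94 interest = $8,383.16; pay $1,257.47 → $7,125.69
Month 3: $7,125.69 +$228.02 interest = $7,353.71; pay $1,103.05 → $6,250.66
Month 4: $6,250.66 +$200.02 interest = $6,450.68; pay $967.60 → $5,483.08

$5,483.08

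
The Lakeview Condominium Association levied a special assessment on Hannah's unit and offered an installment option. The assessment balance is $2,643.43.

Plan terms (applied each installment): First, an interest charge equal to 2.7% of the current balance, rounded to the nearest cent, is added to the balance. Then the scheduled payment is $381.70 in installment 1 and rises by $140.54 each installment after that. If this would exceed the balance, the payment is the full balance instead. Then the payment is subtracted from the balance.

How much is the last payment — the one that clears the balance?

$505.69

Installment 1: opening $2,643.43; interest $71.37 → $2,714.80; payment $381.70; balance $2,333.10
Installment 2: opening $2,333.10; interest $62.99 → $2,396.09; payment $522.24; balance $1,873.85
Installment 3: opening $1,873.85; interest $50.59 → $1,924.44; payment $662.78; balance $1,261.66
Installment 4: opening $1,261.66; interest $34.06 → $1,295.72; payment $803.32; balance $492.40
Installment 5: opening $492.40; interest $13.29 → $505.69; payment $505.69; balance $0.00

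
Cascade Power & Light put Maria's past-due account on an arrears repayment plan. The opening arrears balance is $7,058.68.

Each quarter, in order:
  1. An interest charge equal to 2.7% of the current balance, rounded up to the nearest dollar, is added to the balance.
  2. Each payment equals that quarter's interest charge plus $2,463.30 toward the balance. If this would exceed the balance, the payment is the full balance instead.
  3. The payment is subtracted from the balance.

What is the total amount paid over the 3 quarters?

$7,432.68

# | Opening | Interest | Payment | End bal
1 | $7,058.68 | $191.00 | $2,654.30 | $4,595.38
2 | $4,595.38 | $125.00 | $2,588.30 | $2,132.08
3 | $2,132.08 | $58.00 | $2,190.08 | $0.00
Total paid: $7,432.68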